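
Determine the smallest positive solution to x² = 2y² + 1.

We seek the smallest positive integers (x, y) with x² - 2y² = 1, i.e., x² = 2y² + 1.
Try successive y values:
y = 1: x² = 2·1² + 1 = 3, not a perfect square
y = 2: x² = 2·2² + 1 = 9, x = 3 ✓

Verify: 3² - 2·2² = 9 - 8 = 1 ✓

x = 3, y = 2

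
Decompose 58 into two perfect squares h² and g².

We need to find integers h, g > 0 such that h² + g² = 58.
Trying h = 3: g² = 58 - 3² = 58 - 9 = 49
g = 7
Check: 3² + 7² = 9 + 49 = 58 ✓

58 = 3² + 7²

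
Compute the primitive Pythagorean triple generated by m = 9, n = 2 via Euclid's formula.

a = m² - n² = 9² - 2² = 81 - 4 = 77
b = 2mn = 2·9·2 = 36
c = m² + n² = 81 + 4 = 85
Verify: 77² + 36² = 5929 + 1296 = 7225 = 85² ✓

(77, 36, 85)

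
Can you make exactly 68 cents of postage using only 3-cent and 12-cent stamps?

We need non-negative x, y with 3x + 12y = 68.
gcd(3, 12) = 3, and 3 does not divide 68.
No integer solutions exist, so certainly no non-negative ones.

No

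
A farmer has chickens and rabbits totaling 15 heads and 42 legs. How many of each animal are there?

Let c = chickens, r = rabbits.
Heads: c + r = 15
Legs: 2c + 4r = 42
From the first equation, c = 15 - r. Substitute:
2(15 - r) + 4r = 42
30 + 2r = 42
r = (42 - 30)/2 = 6
c = 15 - 6 = 9

Chickens: 9, Rabbits: 6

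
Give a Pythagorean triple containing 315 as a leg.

We need the other leg and hypotenuse such that 315² + x² = c².
Take x = 572, c = 653: 315² + 572² = 99225 + 327184 = 426409 = 653² ✓
Triple: (315, 572, 653)

(315, 572, 653)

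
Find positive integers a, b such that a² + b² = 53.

Search for a with 53 - a² a perfect square.
a = 2: 53 - 2² = 53 - 4 = 49 = 7² ✓
So a = 2, b = 7.

a = 2, b = 7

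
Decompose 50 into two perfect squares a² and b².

We need to find integers a, b > 0 such that a² + b² = 50.
Trying a = 1: b² = 50 - 1² = 50 - 1 = 49
b = 7
Check: 1² + 7² = 1 + 49 = 50 ✓

50 = 1² + 7²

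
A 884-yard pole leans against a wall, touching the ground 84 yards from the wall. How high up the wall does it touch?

The ladder, wall, and ground form a right triangle with hypotenuse 884 and one leg 84.
By the Pythagorean theorem: h² = 884² - 84² = 781456 - 7056 = 774400
h = √774400 = 880 yards

880 yards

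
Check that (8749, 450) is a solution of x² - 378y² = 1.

Compute x² = 8749² = 76545001
Compute 378y² = 378·450² = 378·202500 = 76545000
x² - 378y² = 76545001 - 76545000 = 1
Since this equals 1, (8749, 450) is a solution.

Yes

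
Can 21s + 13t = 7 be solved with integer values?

Step 1: Compute gcd(21, 13).
gcd(21, 13) = 1

Step 2: Check divisibility.
Does 1 divide 7? 7 = 1 x 7, so yes.

By the theorem on linear Diophantine equations, 21s + 13t = 7 has integer solutions if and only if gcd(21, 13) divides 7. Since 1 | 7, solutions exist.

Yes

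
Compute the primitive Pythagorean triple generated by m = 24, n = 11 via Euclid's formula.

a = m² - n² = 24² - 11² = 576 - 121 = 455
b = 2mn = 2·24·11 = 528
c = m² + n² = 576 + 121 = 697
Verify: 455² + 528² = 207025 + 278784 = 485809 = 697² ✓

(455, 528, 697)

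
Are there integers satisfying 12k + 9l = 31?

Step 1: Compute gcd(12, 9).
gcd(12, 9) = 3

Step 2: Check divisibility.
Does 3 divide 31? 31 = 3 x 10 + 1, so no.

By the theorem on linear Diophantine equations, 12k + 9l = 31 has integer solutions if and only if gcd(12, 9) divides 31. Since 3 does not divide 31, no solutions exist.

No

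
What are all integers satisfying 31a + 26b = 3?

Step 1: Compute gcd(31, 26) = 1.
Since 1 divides 3, solutions exist.

Step 2: Find a particular solution using extended Euclidean algorithm.
We get a₀ = -15, b₀ = 18.
Check: 31*-15 + 26*18 = 3 = 3 ✓

Step 3: Write the general solution.
a = -15 + (26/1)t = -15 + 26t
b = 18 - (31/1)t = 18 - 31t
for any integer t.

a = -15 + 26t, b = 18 - 31t for integer t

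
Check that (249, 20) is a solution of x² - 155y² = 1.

Compute x² = 249² = 62001
Compute 155y² = 155·20² = 155·400 = 62000
x² - 155y² = 62001 - 62000 = 1
Since this equals 1, (249, 20) is a solution.

Yes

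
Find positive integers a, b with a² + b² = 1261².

We need a² + b² = 1261² = 1590121.
Trying: 539² + 1140² = 290521 + 1299600 = 1590121 ✓

(539, 1140, 1261)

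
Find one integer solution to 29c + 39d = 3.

Step 1: Check solvability.
gcd(29, 39) = 1
Since 1 divides 3, solutions exist.

Step 2: Apply extended Euclidean algorithm to find gcd.
We find integers such that 29*x0 + 39*y0 = 1

Step 3: Scale the particular solution.
Multiply by 3/1 = 3:
c = -12, d = 9

Step 4: Verify.
29*(-12) + 39*(9) = 3 = 3 ✓

c = -12, d = 9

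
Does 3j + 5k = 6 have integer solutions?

Step 1: Compute gcd(3, 5).
gcd(3, 5) = 1

Step 2: Check divisibility.
Does 1 divide 6? 6 = 1 x 6, so yes.

By the theorem on linear Diophantine equations, 3j + 5k = 6 has integer solutions if and only if gcd(3, 5) divides 6. Since 1 | 6, solutions exist.

Yes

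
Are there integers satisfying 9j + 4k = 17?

Step 1: Compute gcd(9, 4).
gcd(9, 4) = 1

Step 2: Check divisibility.
Does 1 divide 17? 17 = 1 x 17, so yes.

By the theorem on linear Diophantine equations, 9j + 4k = 17 has integer solutions if and only if gcd(9, 4) divides 17. Since 1 | 17, solutions exist.

Yes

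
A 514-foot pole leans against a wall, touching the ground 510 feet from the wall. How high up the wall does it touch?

The ladder, wall, and ground form a right triangle with hypotenuse 514 and one leg 510.
By the Pythagorean theorem: h² = 514² - 510² = 264196 - 260100 = 4096
h = √4096 = 64 feet

64 feet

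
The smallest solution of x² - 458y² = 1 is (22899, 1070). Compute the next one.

Solutions to x² - Dy² = 1 are generated by powers of (x₀ + y₀√D).
The next solution satisfies x₁ + y₁√458 = (x₀ + y₀√458)², giving:
x₁ = x₀² + 458y₀² = 22899² + 458·1070² = 524364201 + 524364200 = 1048728401
y₁ = 2x₀y₀ = 2·22899·1070 = 49003860

Verify: 1048728401² - 458·49003860² = 1099831259064016801 - 1099831259064016800 = 1 ✓

x = 1048728401, y = 49003860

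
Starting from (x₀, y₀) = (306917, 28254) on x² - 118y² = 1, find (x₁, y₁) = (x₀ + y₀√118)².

Solutions to x² - Dy² = 1 are generated by powers of (x₀ + y₀√D).
The next solution satisfies x₁ + y₁√118 = (x₀ + y₀√118)², giving:
x₁ = x₀² + 118y₀² = 306917² + 118·28254² = 94198044889 + 94198044888 = 188396089777
y₁ = 2x₀y₀ = 2·306917·28254 = 17343265836

Verify: 188396089777² - 118·17343265836² = 35493086643263443909729 - 35493086643263443909728 = 1 ✓

x = 188396089777, y = 17343265836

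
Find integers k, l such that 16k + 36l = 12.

Step 1: Check solvability.
gcd(16, 36) = 4
Since 4 divides 12, solutions exist.

Step 2: Apply extended Euclidean algorithm to find gcd.
We find integers such that 16*x0 + 36*y0 = 4

Step 3: Scale the particular solution.
Multiply by 12/4 = 3:
k = -6, l = 3

Step 4: Verify.
16*(-6) + 36*(3) = 12 = 12 ✓

k = -6, l = 3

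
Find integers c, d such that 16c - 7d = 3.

Step 1: Check solvability.
gcd(16, 7) = 1
Since 1 divides 3, solutions exist.

Step 2: Apply extended Euclidean algorithm to find gcd.
We find integers such that 16*x0 + 7*y0 = 1

Step 3: Scale the particular solution.
Multiply by 3/1 = 3:
c = -9, d = -21

Step 4: Verify.
16*(-9) - 7*(-21) = 3 = 3 ✓

c = -9, d = -21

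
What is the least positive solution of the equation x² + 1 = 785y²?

We need x² = 785y² - 1. Try successive y:
y = 1: x² = 785·1² - 1 = 784 = 28² ✓
Check: 28² - 785·1² = 784 - 785 = -1 ✓

x = 28, y = 1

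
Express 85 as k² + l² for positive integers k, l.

We need to find integers k, l > 0 such that k² + l² = 85.
Trying k = 2: l² = 85 - 2² = 85 - 4 = 81
l = 9
Check: 2² + 9² = 4 + 81 = 85 ✓

85 = 2² + 9²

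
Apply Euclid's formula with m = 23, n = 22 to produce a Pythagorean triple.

a = m² - n² = 23² - 22² = 529 - 484 = 45
b = 2mn = 2·23·22 = 1012
c = m² + n² = 529 + 484 = 1013
Verify: 45² + 1012² = 2025 + 1024144 = 1026169 = 1013² ✓

(45, 1012, 1013)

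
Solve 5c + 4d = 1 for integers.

Step 1: Check solvability.
gcd(5, 4) = 1
Since 1 divides 1, solutions exist.

Step 2: Apply extended Euclidean algorithm to find gcd.
We find integers such that 5*x0 + 4*y0 = 1

Step 3: Scale the particular solution.
Multiply by 1/1 = 1:
c = 1, d = -1

Step 4: Verify.
5*(1) + 4*(-1) = 1 = 1 ✓

c = 1, d = -1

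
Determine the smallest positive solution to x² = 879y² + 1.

We seek the smallest positive integers (x, y) with x² - 879y² = 1, i.e., x² = 879y² + 1.
Try successive y values:
y = 1: x² = 879·1² + 1 = 880, not a perfect square
y = 2: x² = 879·2² + 1 = 3517, not a perfect square
y = 3: x² = 879·3² + 1 = 7912, not a perfect square
... continuing the search (or via continued fractions) ...
y = 3617295: x² = 879·3617295² + 1 = 11501559519864976, x = 107245324 ✓

Verify: 107245324² - 879·3617295² = 11501559519864976 - 11501559519864975 = 1 ✓

x = 107245324, y = 3617295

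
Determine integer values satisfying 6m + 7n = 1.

Step 1: Check solvability.
gcd(6, 7) = 1
Since 1 divides 1, solutions exist.

Step 2: Apply extended Euclidean algorithm to find gcd.
We find integers such that 6*x0 + 7*y0 = 1

Step 3: Scale the particular solution.
Multiply by 1/1 = 1:
m = -1, n = 1

Step 4: Verify.
6*(-1) + 7*(1) = 1 = 1 ✓

m = -1, n = 1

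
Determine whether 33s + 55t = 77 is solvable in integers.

Step 1: Compute gcd(33, 55).
gcd(33, 55) = 11

Step 2: Check divisibility.
Does 11 divide 77? 77 = 11 x 7, so yes.

By the theorem on linear Diophantine equations, 33s + 55t = 77 has integer solutions if and only if gcd(33, 55) divides 77. Since 11 | 77, solutions exist.

Yes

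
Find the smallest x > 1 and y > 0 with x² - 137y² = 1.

We seek the smallest positive integers (x, y) with x² - 137y² = 1, i.e., x² = 137y² + 1.
Try successive y values:
y = 1: x² = 137·1² + 1 = 138, not a perfect square
y = 2: x² = 137·2² + 1 = 549, not a perfect square
y = 3: x² = 137·3² + 1 = 1234, not a perfect square
... continuing the search (or via continued fractions) ...
y = 519712: x² = 137·519712² + 1 = 37003777123329, x = 6083073 ✓

Verify: 6083073² - 137·519712² = 37003777123329 - 37003777123328 = 1 ✓

x = 6083073, y = 519712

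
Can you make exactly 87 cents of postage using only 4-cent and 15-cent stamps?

We need non-negative x, y with 4x + 15y = 87.
gcd(4, 15) = 1 divides 87, so integer solutions exist.
Search for a non-negative one: x = 3 gives 15y = 87 - 12 = 75, so y = 5.
Check: 4·3 + 15·5 = 87 ✓

Yes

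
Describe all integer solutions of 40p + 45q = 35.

Step 1: Compute gcd(40, 45) = 5.
Since 5 divides 35, solutions exist.

Step 2: Find a particular solution using extended Euclidean algorithm.
We get p₀ = -7, q₀ = 7.
Check: 40*-7 + 45*7 = 35 = 35 ✓

Step 3: Write the general solution.
p = -7 + (45/5)t = -7 + 9t
q = 7 - (40/5)t = 7 - 8t
for any integer t.

p = -7 + 9t, q = 7 - 8t for integer t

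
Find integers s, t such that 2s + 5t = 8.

Step 1: Check solvability.
gcd(2, 5) = 1
Since 1 divides 8, solutions exist.

Step 2: Apply extended Euclidean algorithm to find gcd.
We find integers such that 2*x0 + 5*y0 = 1

Step 3: Scale the particular solution.
Multiply by 8/1 = 8:
s = -16, t = 8

Step 4: Verify.
2*(-16) + 5*(8) = 8 = 8 ✓

s = -16, t = 8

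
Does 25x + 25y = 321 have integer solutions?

Step 1: Compute gcd(25, 25).
gcd(25, 25) = 25

Step 2: Check divisibility.
Does 25 divide 321? 321 = 25 x 12 + 21, so no.

By the theorem on linear Diophantine equations, 25x + 25y = 321 has integer solutions if and only if gcd(25, 25) divides 321. Since 25 does not divide 321, no solutions exist.

No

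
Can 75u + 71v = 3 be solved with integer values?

Step 1: Compute gcd(75, 71).
gcd(75, 71) = 1

Step 2: Check divisibility.
Does 1 divide 3? 3 = 1 x 3, so yes.

By the theorem on linear Diophantine equations, 75u + 71v = 3 has integer solutions if and only if gcd(75, 71) divides 3. Since 1 | 3, solutions exist.

Yes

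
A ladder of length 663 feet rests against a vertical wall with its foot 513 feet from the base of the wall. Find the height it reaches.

The ladder, wall, and ground form a right triangle with hypotenuse 663 and one leg 513.
By the Pythagorean theorem: h² = 663² - 513² = 439569 - 263169 = 176400
h = √176400 = 420 feet

420 feet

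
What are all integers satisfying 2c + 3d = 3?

Step 1: Compute gcd(2, 3) = 1.
Since 1 divides 3, solutions exist.

Step 2: Find a particular solution using extended Euclidean algorithm.
We get c₀ = -3, d₀ = 3.
Check: 2*-3 + 3*3 = 3 = 3 ✓

Step 3: Write the general solution.
c = -3 + (3/1)t = -3 + 3t
d = 3 - (2/1)t = 3 - 2t
for any integer t.

c = -3 + 3t, d = 3 - 2t for integer t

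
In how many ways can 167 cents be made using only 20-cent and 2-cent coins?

We need non-negative integers (x, y) with 20x + 2y = 167.
For each x from 0 to 8, check if (167 - 20x) is a non-negative multiple of 2.
Solutions (x, y): none
Count: 0

0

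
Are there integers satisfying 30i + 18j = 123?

Step 1: Compute gcd(30, 18).
gcd(30, 18) = 6

Step 2: Check divisibility.
Does 6 divide 123? 123 = 6 x 20 + 3, so no.

By the theorem on linear Diophantine equations, 30i + 18j = 123 has integer solutions if and only if gcd(30, 18) divides 123. Since 6 does not divide 123, no solutions exist.

No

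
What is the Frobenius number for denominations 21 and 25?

For two coprime denominations a and b, the Frobenius number (largest value not representable as a non-negative combination) is ab - a - b.
Here gcd(21, 25) = 1, so they are coprime.
F(21, 25) = 21·25 - 21 - 25 = 525 - 46 = 479

479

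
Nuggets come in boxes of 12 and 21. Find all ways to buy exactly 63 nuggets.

We need non-negative integers (x, y) with 12x + 21y = 63.
For each x in 0..5, check if 63 - 12x is a non-negative multiple of 21.
x = 0: 21y = 63, y = 3 ✓

(0 boxes of 12, 3 boxes of 21)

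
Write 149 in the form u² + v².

We need to find integers u, v > 0 such that u² + v² = 149.
Trying u = 7: v² = 149 - 7² = 149 - 49 = 100
v = 10
Check: 7² + 10² = 49 + 100 = 149 ✓

149 = 7² + 10²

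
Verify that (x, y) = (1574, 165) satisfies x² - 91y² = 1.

Compute x² = 1574² = 2477476
Compute 91y² = 91·165² = 91·27225 = 2477475
x² - 91y² = 2477476 - 2477475 = 1
Since this equals 1, (1574, 165) is a solution.

Yes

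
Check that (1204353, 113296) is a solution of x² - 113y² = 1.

Compute x² = 1204353² = 1450466148609
Compute 113y² = 113·113296² = 113·12835983616 = 1450466148608
x² - 113y² = 1450466148609 - 1450466148608 = 1
Since this equals 1, (1204353, 113296) is a solution.

Yes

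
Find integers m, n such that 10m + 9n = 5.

Step 1: Check solvability.
gcd(10, 9) = 1
Since 1 divides 5, solutions exist.

Step 2: Apply extended Euclidean algorithm to find gcd.
We find integers such that 10*x0 + 9*y0 = 1

Step 3: Scale the particular solution.
Multiply by 5/1 = 5:
m = 5, n = -5

Step 4: Verify.
10*(5) + 9*(-5) = 5 = 5 ✓

m = 5, n = -5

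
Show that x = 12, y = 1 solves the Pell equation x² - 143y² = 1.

Compute x² = 12² = 144
Compute 143y² = 143·1² = 143·1 = 143
x² - 143y² = 144 - 143 = 1
Since this equals 1, (12, 1) is a solution.

Yes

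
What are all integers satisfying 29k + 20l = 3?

Step 1: Compute gcd(29, 20) = 1.
Since 1 divides 3, solutions exist.

Step 2: Find a particular solution using extended Euclidean algorithm.
We get k₀ = 27, l₀ = -39.
Check: 29*27 + 20*-39 = 3 = 3 ✓

Step 3: Write the general solution.
k = 27 + (20/1)t = 27 + 20t
l = -39 - (29/1)t = -39 - 29t
for any integer t.

k = 27 + 20t, l = -39 - 29t for integer t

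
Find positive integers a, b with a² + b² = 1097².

We need a² + b² = 1097² = 1203409.
Trying: 585² + 928² = 342225 + 861184 = 1203409 ✓

(585, 928, 1097)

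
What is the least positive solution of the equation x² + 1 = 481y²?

We need x² = 481y² - 1. Try successive y:
y = 1: x² = 481·1² - 1 = 480, not a perfect square
y = 2: x² = 481·2² - 1 = 1923, not a perfect square
y = 3: x² = 481·3² - 1 = 4328, not a perfect square
...
y = 43961: x² = 481·43961² - 1 = 929565939600 = 964140² ✓
Check: 964140² - 481·43961² = 929565939600 - 929565939601 = -1 ✓

x = 964140, y = 43961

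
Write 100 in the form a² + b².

We need to find integers a, b > 0 such that a² + b² = 100.
Trying a = 6: b² = 100 - 6² = 100 - 36 = 64
b = 8
Check: 6² + 8² = 36 + 64 = 100 ✓

100 = 6² + 8²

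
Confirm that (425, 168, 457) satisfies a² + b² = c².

Compute a² + b² = 425² + 168² = 180625 + 28224 = 208849
Compute c² = 457² = 208849
Since 208849 = 208849, confirmed.

Yes, it is a Pythagorean triple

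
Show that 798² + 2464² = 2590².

Compute a² + b² = 798² + 2464² = 636804 + 6071296 = 6708100
Compute c² = 2590² = 6708100
Since 6708100 = 6708100, confirmed.

Yes, it is a Pythagorean triple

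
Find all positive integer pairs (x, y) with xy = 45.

The positive divisors of 45 are: 1, 3, 5, 9, 15, 45.
Each divisor d gives the pair (d, 45/d):
(1, 45), (3, 15), (5, 9), (9, 5), (15, 3), (45, 1)

(1, 45), (3, 15), (5, 9), (9, 5), (15, 3), (45, 1)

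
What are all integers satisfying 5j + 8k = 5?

Step 1: Compute gcd(5, 8) = 1.
Since 1 divides 5, solutions exist.

Step 2: Find a particular solution using extended Euclidean algorithm.
We get j₀ = -15, k₀ = 10.
Check: 5*-15 + 8*10 = 5 = 5 ✓

Step 3: Write the general solution.
j = -15 + (8/1)t = -15 + 8t
k = 10 - (5/1)t = 10 - 5t
for any integer t.

j = -15 + 8t, k = 10 - 5t for integer t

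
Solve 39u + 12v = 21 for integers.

Step 1: Check solvability.
gcd(39, 12) = 3
Since 3 divides 21, solutions exist.

Step 2: Apply extended Euclidean algorithm to find gcd.
We find integers such that 39*x0 + 12*y0 = 3

Step 3: Scale the particular solution.
Multiply by 21/3 = 7:
u = 7, v = -21

Step 4: Verify.
39*(7) + 12*(-21) = 21 = 21 ✓

u = 7, v = -21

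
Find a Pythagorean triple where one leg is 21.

We need the other leg and hypotenuse such that 21² + x² = c².
Take x = 20, c = 29: 21² + 20² = 441 + 400 = 841 = 29² ✓
Triple: (21, 20, 29)

(21, 20, 29)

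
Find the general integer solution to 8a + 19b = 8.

Step 1: Compute gcd(8, 19) = 1.
Since 1 divides 8, solutions exist.

Step 2: Find a particular solution using extended Euclidean algorithm.
We get a₀ = -56, b₀ = 24.
Check: 8*-56 + 19*24 = 8 = 8 ✓

Step 3: Write the general solution.
a = -56 + (19/1)t = -56 + 19t
b = 24 - (8/1)t = 24 - 8t
for any integer t.

a = -56 + 19t, b = 24 - 8t for integer t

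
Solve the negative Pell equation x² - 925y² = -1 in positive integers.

We need x² = 925y² - 1. Try successive y:
y = 1: x² = 925·1² - 1 = 924, not a perfect square
y = 2: x² = 925·2² - 1 = 3699, not a perfect square
y = 3: x² = 925·3² - 1 = 8324, not a perfect square
...
y = 29: x² = 925·29² - 1 = 777924 = 882² ✓
Check: 882² - 925·29² = 777924 - 777925 = -1 ✓

x = 882, y = 29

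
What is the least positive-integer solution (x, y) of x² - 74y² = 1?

We seek the smallest positive integers (x, y) with x² - 74y² = 1, i.e., x² = 74y² + 1.
Try successive y values:
y = 1: x² = 74·1² + 1 = 75, not a perfect square
y = 2: x² = 74·2² + 1 = 297, not a perfect square
y = 3: x² = 74·3² + 1 = 667, not a perfect square
... continuing the search (or via continued fractions) ...
y = 430: x² = 74·430² + 1 = 13682601, x = 3699 ✓

Verify: 3699² - 74·430² = 13682601 - 13682600 = 1 ✓

x = 3699, y = 430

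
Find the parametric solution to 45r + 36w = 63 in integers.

Step 1: Compute gcd(45, 36) = 9.
Since 9 divides 63, solutions exist.

Step 2: Find a particular solution using extended Euclidean algorithm.
We get r₀ = 7, w₀ = -7.
Check: 45*7 + 36*-7 = 63 = 63 ✓

Step 3: Write the general solution.
r = 7 + (36/9)t = 7 + 4t
w = -7 - (45/9)t = -7 - 5t
for any integer t.

r = 7 + 4t, w = -7 - 5t for integer t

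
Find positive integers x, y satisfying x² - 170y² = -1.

We need x² = 170y² - 1. Try successive y:
y = 1: x² = 170·1² - 1 = 169 = 13² ✓
Check: 13² - 170·1² = 169 - 170 = -1 ✓

x = 13, y = 1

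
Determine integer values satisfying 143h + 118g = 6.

Step 1: Check solvability.
gcd(143, 118) = 1
Since 1 divides 6, solutions exist.

Step 2: Apply extended Euclidean algorithm to find gcd.
We find integers such that 143*x0 + 118*y0 = 1

Step 3: Scale the particular solution.
Multiply by 6/1 = 6:
h = -198, g = 240

Step 4: Verify.
143*(-198) + 118*(240) = 6 = 6 ✓

h = -198, g = 240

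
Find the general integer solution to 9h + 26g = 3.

Step 1: Compute gcd(9, 26) = 1.
Since 1 divides 3, solutions exist.

Step 2: Find a particular solution using extended Euclidean algorithm.
We get h₀ = 9, g₀ = -3.
Check: 9*9 + 26*-3 = 3 = 3 ✓

Step 3: Write the general solution.
h = 9 + (26/1)t = 9 + 26t
g = -3 - (9/1)t = -3 - 9t
for any integer t.

h = 9 + 26t, g = -3 - 9t for integer t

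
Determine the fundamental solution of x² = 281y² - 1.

We need x² = 281y² - 1. Try successive y:
y = 1: x² = 281·1² - 1 = 280, not a perfect square
y = 2: x² = 281·2² - 1 = 1123, not a perfect square
y = 3: x² = 281·3² - 1 = 2528, not a perfect square
...
y = 63445: x² = 281·63445² - 1 = 1131100315024 = 1063532² ✓
Check: 1063532² - 281·63445² = 1131100315024 - 1131100315025 = -1 ✓

x = 1063532, y = 63445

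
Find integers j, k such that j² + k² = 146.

We need to find integers j, k > 0 such that j² + k² = 146.
Trying j = 5: k² = 146 - 5² = 146 - 25 = 121
k = 11
Check: 5² + 11² = 25 + 121 = 146 ✓

146 = 5² + 11²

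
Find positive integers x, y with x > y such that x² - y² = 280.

Factor: x² - y² = (x+y)(x-y) = 280.
We need two factors of 280 with the same parity.
Use x+y = 140 and x-y = 2 (product 140·2 = 280).
Adding: 2x = 142, so x = 71.
Subtracting: 2y = 138, so y = 69.
Check: 71² - 69² = 5041 - 4761 = 280 ✓

x = 71, y = 69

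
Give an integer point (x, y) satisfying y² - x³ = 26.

Try small integer x values and check whether x³ + 26 is a perfect square.
x = -1: x³ + 26 = -1³ + 26 = -1 + 26 = 25
Is 25 a perfect square? 5² = 25 ✓
So (x, y) = (-1, -5) is a solution.

x = -1, y = -5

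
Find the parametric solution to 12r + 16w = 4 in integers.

Step 1: Compute gcd(12, 16) = 4.
Since 4 divides 4, solutions exist.

Step 2: Find a particular solution using extended Euclidean algorithm.
We get r₀ = -1, w₀ = 1.
Check: 12*-1 + 16*1 = 4 = 4 ✓

Step 3: Write the general solution.
r = -1 + (16/4)t = -1 + 4t
w = 1 - (12/4)t = 1 - 3t
for any integer t.

r = -1 + 4t, w = 1 - 3t for integer t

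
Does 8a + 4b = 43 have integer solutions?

Step 1: Compute gcd(8, 4).
gcd(8, 4) = 4

Step 2: Check divisibility.
Does 4 divide 43? 43 = 4 x 10 + 3, so no.

By the theorem on linear Diophantine equations, 8a + 4b = 43 has integer solutions if and only if gcd(8, 4) divides 43. Since 4 does not divide 43, no solutions exist.

No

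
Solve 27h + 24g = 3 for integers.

Step 1: Check solvability.
gcd(27, 24) = 3
Since 3 divides 3, solutions exist.

Step 2: Apply extended Euclidean algorithm to find gcd.
We find integers such that 27*x0 + 24*y0 = 3

Step 3: Scale the particular solution.
Multiply by 3/3 = 1:
h = 1, g = -1

Step 4: Verify.
27*(1) + 24*(-1) = 3 = 3 ✓

h = 1, g = -1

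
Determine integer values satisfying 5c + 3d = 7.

Step 1: Check solvability.
gcd(5, 3) = 1
Since 1 divides 7, solutions exist.

Step 2: Apply extended Euclidean algorithm to find gcd.
We find integers such that 5*x0 + 3*y0 = 1

Step 3: Scale the particular solution.
Multiply by 7/1 = 7:
c = -7, d = 14

Step 4: Verify.
5*(-7) + 3*(14) = 7 = 7 ✓

c = -7, d = 14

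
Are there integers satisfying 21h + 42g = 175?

Step 1: Compute gcd(21, 42).
gcd(21, 42) = 21

Step 2: Check divisibility.
Does 21 divide 175? 175 = 21 x 8 + 7, so no.

By the theorem on linear Diophantine equations, 21h + 42g = 175 has integer solutions if and only if gcd(21, 42) divides 175. Since 21 does not divide 175, no solutions exist.

No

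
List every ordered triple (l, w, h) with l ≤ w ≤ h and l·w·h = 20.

Iterate l from 1 to ⌊20^(1/3)⌋. For each l dividing 20, iterate w ≥ l with w dividing 20/l, and set h = 20/(l·w).
Triples found (4): (1×1×20), (1×2×10), (1×4×5), (2×2×5)

(1×1×20), (1×2×10), (1×4×5), (2×2×5)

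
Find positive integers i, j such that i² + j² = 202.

Search for i with 202 - i² a perfect square.
i = 9: 202 - 9² = 202 - 81 = 121 = 11² ✓
So i = 9, j = 11.

i = 9, j = 11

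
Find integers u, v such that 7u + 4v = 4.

Step 1: Check solvability.
gcd(7, 4) = 1
Since 1 divides 4, solutions exist.

Step 2: Apply extended Euclidean algorithm to find gcd.
We find integers such that 7*x0 + 4*y0 = 1

Step 3: Scale the particular solution.
Multiply by 4/1 = 4:
u = -4, v = 8

Step 4: Verify.
7*(-4) + 4*(8) = 4 = 4 ✓

u = -4, v = 8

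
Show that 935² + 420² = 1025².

Compute a² + b² = 935² + 420² = 874225 + 176400 = 1050625
Compute c² = 1025² = 1050625
Since 1050625 = 1050625, confirmed.

Yes, it is a Pythagorean triple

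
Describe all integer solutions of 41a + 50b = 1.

Step 1: Compute gcd(41, 50) = 1.
Since 1 divides 1, solutions exist.

Step 2: Find a particular solution using extended Euclidean algorithm.
We get a₀ = 11, b₀ = -9.
Check: 41*11 + 50*-9 = 1 = 1 ✓

Step 3: Write the general solution.
a = 11 + (50/1)t = 11 + 50t
b = -9 - (41/1)t = -9 - 41t
for any integer t.

a = 11 + 50t, b = -9 - 41t for integer t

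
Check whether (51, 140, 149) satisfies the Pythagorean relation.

Compute a² + b²:
51² + 140² = 2601 + 19600 = 22201
Compute c²:
149² = 22201
Since 22201 = 22201, it is a Pythagorean triple.

Yes, it is a Pythagorean triple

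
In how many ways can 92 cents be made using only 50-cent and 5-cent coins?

We need non-negative integers (x, y) with 50x + 5y = 92.
For each x from 0 to 1, check if (92 - 50x) is a non-negative multiple of 5.
Solutions (x, y): none
Count: 0

0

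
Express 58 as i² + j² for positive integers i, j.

We need to find integers i, j > 0 such that i² + j² = 58.
Trying i = 3: j² = 58 - 3² = 58 - 9 = 49
j = 7
Check: 3² + 7² = 9 + 49 = 58 ✓

58 = 3² + 7²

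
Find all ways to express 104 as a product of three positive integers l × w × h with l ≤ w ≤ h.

Iterate l from 1 to ⌊104^(1/3)⌋. For each l dividing 104, iterate w ≥ l with w dividing 104/l, and set h = 104/(l·w).
Triples found (6): (1×1×104), (1×2×52), (1×4×26), (1×8×13), (2×2×26), (2×4×13)

(1×1×104), (1×2×52), (1×4×26), (1×8×13), (2×2×26), (2×4×13)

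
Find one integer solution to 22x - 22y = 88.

Step 1: Check solvability.
gcd(22, 22) = 22
Since 22 divides 88, solutions exist.

Step 2: Apply extended Euclidean algorithm to find gcd.
We find integers such that 22*x0 + 22*y0 = 22

Step 3: Scale the particular solution.
Multiply by 88/22 = 4:
x = 0, y = -4

Step 4: Verify.
22*(0) - 22*(-4) = 88 = 88 ✓

x = 0, y = -4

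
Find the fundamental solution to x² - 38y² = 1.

We seek the smallest positive integers (x, y) with x² - 38y² = 1, i.e., x² = 38y² + 1.
Try successive y values:
y = 1: x² = 38·1² + 1 = 39, not a perfect square
y = 2: x² = 38·2² + 1 = 153, not a perfect square
y = 3: x² = 38·3² + 1 = 343, not a perfect square
... continuing the search (or via continued fractions) ...
y = 6: x² = 38·6² + 1 = 1369, x = 37 ✓

Verify: 37² - 38·6² = 1369 - 1368 = 1 ✓

x = 37, y = 6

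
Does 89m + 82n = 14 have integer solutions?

Step 1: Compute gcd(89, 82).
gcd(89, 82) = 1

Step 2: Check divisibility.
Does 1 divide 14? 14 = 1 x 14, so yes.

By the theorem on linear Diophantine equations, 89m + 82n = 14 has integer solutions if and only if gcd(89, 82) divides 14. Since 1 | 14, solutions exist.

Yes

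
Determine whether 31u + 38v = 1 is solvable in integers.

Step 1: Compute gcd(31, 38).
gcd(31, 38) = 1

Step 2: Check divisibility.
Does 1 divide 1? 1 = 1 x 1, so yes.

By the theorem on linear Diophantine equations, 31u + 38v = 1 has integer solutions if and only if gcd(31, 38) divides 1. Since 1 | 1, solutions exist.

Yes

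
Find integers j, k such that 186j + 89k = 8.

Step 1: Check solvability.
gcd(186, 89) = 1
Since 1 divides 8, solutions exist.

Step 2: Apply extended Euclidean algorithm to find gcd.
We find integers such that 186*x0 + 89*y0 = 1

Step 3: Scale the particular solution.
Multiply by 8/1 = 8:
j = -88, k = 184

Step 4: Verify.
186*(-88) + 89*(184) = 8 = 8 ✓

j = -88, k = 184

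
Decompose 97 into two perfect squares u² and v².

We need to find integers u, v > 0 such that u² + v² = 97.
Trying u = 4: v² = 97 - 4² = 97 - 16 = 81
v = 9
Check: 4² + 9² = 16 + 81 = 97 ✓

97 = 4² + 9²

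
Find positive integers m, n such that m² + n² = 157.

Search for m with 157 - m² a perfect square.
m = 6: 157 - 6² = 157 - 36 = 121 = 11² ✓
So m = 6, n = 11.

m = 6, n = 11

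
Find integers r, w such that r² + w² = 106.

We need to find integers r, w > 0 such that r² + w² = 106.
Trying r = 5: w² = 106 - 5² = 106 - 25 = 81
w = 9
Check: 5² + 9² = 25 + 81 = 106 ✓

106 = 5² + 9²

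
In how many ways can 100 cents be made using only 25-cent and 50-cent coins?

We need non-negative integers (x, y) with 25x + 50y = 100.
For each x from 0 to 4, check if (100 - 25x) is a non-negative multiple of 50.
Solutions (x, y): (0,2), (2,1), (4,0)
Count: 3

3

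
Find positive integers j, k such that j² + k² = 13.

Search for j with 13 - j² a perfect square.
j = 2: 13 - 2² = 13 - 4 = 9 = 3² ✓
So j = 2, k = 3.

j = 2, k = 3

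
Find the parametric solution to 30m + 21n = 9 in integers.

Step 1: Compute gcd(30, 21) = 3.
Since 3 divides 9, solutions exist.

Step 2: Find a particular solution using extended Euclidean algorithm.
We get m₀ = -6, n₀ = 9.
Check: 30*-6 + 21*9 = 9 = 9 ✓

Step 3: Write the general solution.
m = -6 + (21/3)t = -6 + 7t
n = 9 - (30/3)t = 9 - 10t
for any integer t.

m = -6 + 7t, n = 9 - 10t for integer t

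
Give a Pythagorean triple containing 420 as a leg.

We need the other leg and hypotenuse such that 420² + x² = c².
Take x = 352, c = 548: 420² + 352² = 176400 + 123904 = 300304 = 548² ✓
Triple: (420, 352, 548)

(420, 352, 548)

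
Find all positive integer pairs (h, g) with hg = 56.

The positive divisors of 56 are: 1, 2, 4, 7, 8, 14, 28, 56.
Each divisor d gives the pair (d, 56/d):
(1, 56), (2, 28), (4, 14), (7, 8), (8, 7), (14, 4), (28, 2), (56, 1)

(1, 56), (2, 28), (4, 14), (7, 8), (8, 7), (14, 4), (28, 2), (56, 1)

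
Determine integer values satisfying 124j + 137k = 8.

Step 1: Check solvability.
gcd(124, 137) = 1
Since 1 divides 8, solutions exist.

Step 2: Apply extended Euclidean algorithm to find gcd.
We find integers such that 124*x0 + 137*y0 = 1

Step 3: Scale the particular solution.
Multiply by 8/1 = 8:
j = 168, k = -152

Step 4: Verify.
124*(168) + 137*(-152) = 8 = 8 ✓

j = 168, k = -152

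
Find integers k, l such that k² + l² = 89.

We need to find integers k, l > 0 such that k² + l² = 89.
Trying k = 5: l² = 89 - 5² = 89 - 25 = 64
l = 8
Check: 5² + 8² = 25 + 64 = 89 ✓

89 = 5² + 8²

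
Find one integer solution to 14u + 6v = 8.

Step 1: Check solvability.
gcd(14, 6) = 2
Since 2 divides 8, solutions exist.

Step 2: Apply extended Euclidean algorithm to find gcd.
We find integers such that 14*x0 + 6*y0 = 2

Step 3: Scale the particular solution.
Multiply by 8/2 = 4:
u = 4, v = -8

Step 4: Verify.
14*(4) + 6*(-8) = 8 = 8 ✓

u = 4, v = -8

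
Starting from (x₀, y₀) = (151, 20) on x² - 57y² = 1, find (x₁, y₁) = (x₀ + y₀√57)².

Solutions to x² - Dy² = 1 are generated by powers of (x₀ + y₀√D).
The next solution satisfies x₁ + y₁√57 = (x₀ + y₀√57)², giving:
x₁ = x₀² + 57y₀² = 151² + 57·20² = 22801 + 22800 = 45601
y₁ = 2x₀y₀ = 2·151·20 = 6040

Verify: 45601² - 57·6040² = 2079451201 - 2079451200 = 1 ✓

x = 45601, y = 6040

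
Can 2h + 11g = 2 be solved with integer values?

Step 1: Compute gcd(2, 11).
gcd(2, 11) = 1

Step 2: Check divisibility.
Does 1 divide 2? 2 = 1 x 2, so yes.

By the theorem on linear Diophantine equations, 2h + 11g = 2 has integer solutions if and only if gcd(2, 11) divides 2. Since 1 | 2, solutions exist.

Yes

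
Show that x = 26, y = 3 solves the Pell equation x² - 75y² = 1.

Compute x² = 26² = 676
Compute 75y² = 75·3² = 75·9 = 675
x² - 75y² = 676 - 675 = 1
Since this equals 1, (26, 3) is a solution.

Yes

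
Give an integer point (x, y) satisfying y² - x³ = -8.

Try small integer x values and check whether x³ - 8 is a perfect square.
x = 2: x³ - 8 = 2³ - 8 = 8 - 8 = 0
Is 0 a perfect square? 0² = 0 ✓
So (x, y) = (2, 0) is a solution.

x = 2, y = 0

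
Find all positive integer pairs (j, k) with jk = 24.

The positive divisors of 24 are: 1, 2, 3, 4, 6, 8, 12, 24.
Each divisor d gives the pair (d, 24/d):
(1, 24), (2, 12), (3, 8), (4, 6), (6, 4), (8, 3), (12, 2), (24, 1)

(1, 24), (2, 12), (3, 8), (4, 6), (6, 4), (8, 3), (12, 2), (24, 1)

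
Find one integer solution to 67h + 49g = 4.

Step 1: Check solvability.
gcd(67, 49) = 1
Since 1 divides 4, solutions exist.

Step 2: Apply extended Euclidean algorithm to find gcd.
We find integers such that 67*x0 + 49*y0 = 1

Step 3: Scale the particular solution.
Multiply by 4/1 = 4:
h = -76, g = 104

Step 4: Verify.
67*(-76) + 49*(104) = 4 = 4 ✓

h = -76, g = 104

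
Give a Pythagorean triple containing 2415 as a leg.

We need the other leg and hypotenuse such that 2415² + x² = c².
Take x = 1064, c = 2639: 2415² + 1064² = 5832225 + 1132096 = 6964321 = 2639² ✓
Triple: (2415, 1064, 2639)

(2415, 1064, 2639)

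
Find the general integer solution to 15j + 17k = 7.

Step 1: Compute gcd(15, 17) = 1.
Since 1 divides 7, solutions exist.

Step 2: Find a particular solution using extended Euclidean algorithm.
We get j₀ = 56, k₀ = -49.
Check: 15*56 + 17*-49 = 7 = 7 ✓

Step 3: Write the general solution.
j = 56 + (17/1)t = 56 + 17t
k = -49 - (15/1)t = -49 - 15t
for any integer t.

j = 56 + 17t, k = -49 - 15t for integer t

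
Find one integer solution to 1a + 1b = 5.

Step 1: Check solvability.
gcd(1, 1) = 1
Since 1 divides 5, solutions exist.

Step 2: Apply extended Euclidean algorithm to find gcd.
We find integers such that 1*x0 + 1*y0 = 1

Step 3: Scale the particular solution.
Multiply by 5/1 = 5:
a = 0, b = 5

Step 4: Verify.
1*(0) + 1*(5) = 5 = 5 ✓

a = 0, b = 5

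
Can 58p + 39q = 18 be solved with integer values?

Step 1: Compute gcd(58, 39).
gcd(58, 39) = 1

Step 2: Check divisibility.
Does 1 divide 18? 18 = 1 x 18, so yes.

By the theorem on linear Diophantine equations, 58p + 39q = 18 has integer solutions if and only if gcd(58, 39) divides 18. Since 1 | 18, solutions exist.

Yes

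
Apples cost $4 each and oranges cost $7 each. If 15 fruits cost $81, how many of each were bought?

Let a = apples, o = oranges.
a + o = 15
4a + 7o = 81
Substitute o = 15 - a:
4a + 7(15 - a) = 81
(4 - 7)a = 81 - 105
-3a = -24
a = 8, o = 15 - 8 = 7

Apples: 8, Oranges: 7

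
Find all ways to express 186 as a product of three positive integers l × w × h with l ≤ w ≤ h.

Iterate l from 1 to ⌊186^(1/3)⌋. For each l dividing 186, iterate w ≥ l with w dividing 186/l, and set h = 186/(l·w).
Triples found (5): (1×1×186), (1×2×93), (1×3×62), (1×6×31), (2×3×31)

(1×1×186), (1×2×93), (1×3×62), (1×6×31), (2×3×31)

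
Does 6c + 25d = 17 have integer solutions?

Step 1: Compute gcd(6, 25).
gcd(6, 25) = 1

Step 2: Check divisibility.
Does 1 divide 17? 17 = 1 x 17, so yes.

By the theorem on linear Diophantine equations, 6c + 25d = 17 has integer solutions if and only if gcd(6, 25) divides 17. Since 1 | 17, solutions exist.

Yes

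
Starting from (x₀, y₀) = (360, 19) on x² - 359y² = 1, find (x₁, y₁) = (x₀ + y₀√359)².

Solutions to x² - Dy² = 1 are generated by powers of (x₀ + y₀√D).
The next solution satisfies x₁ + y₁√359 = (x₀ + y₀√359)², giving:
x₁ = x₀² + 359y₀² = 360² + 359·19² = 129600 + 129599 = 259199
y₁ = 2x₀y₀ = 2·360·19 = 13680

Verify: 259199² - 359·13680² = 67184121601 - 67184121600 = 1 ✓

x = 259199, y = 13680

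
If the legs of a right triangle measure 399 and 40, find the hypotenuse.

c² = a² + b² = 399² + 40² = 159201 + 1600 = 160801
c = 401

401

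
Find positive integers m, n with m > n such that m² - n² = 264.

Factor: m² - n² = (m+n)(m-n) = 264.
We need two factors of 264 with the same parity.
Use m+n = 132 and m-n = 2 (product 132·2 = 264).
Adding: 2m = 134, so m = 67.
Subtracting: 2n = 130, so n = 65.
Check: 67² - 65² = 4489 - 4225 = 264 ✓

m = 67, n = 65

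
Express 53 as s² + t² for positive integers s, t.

We need to find integers s, t > 0 such that s² + t² = 53.
Trying s = 2: t² = 53 - 2² = 53 - 4 = 49
t = 7
Check: 2² + 7² = 4 + 49 = 53 ✓

53 = 2² + 7²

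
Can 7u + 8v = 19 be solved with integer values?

Step 1: Compute gcd(7, 8).
gcd(7, 8) = 1

Step 2: Check divisibility.
Does 1 divide 19? 19 = 1 x 19, so yes.

By the theorem on linear Diophantine equations, 7u + 8v = 19 has integer solutions if and only if gcd(7, 8) divides 19. Since 1 | 19, solutions exist.

Yes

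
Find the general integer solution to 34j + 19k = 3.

Step 1: Compute gcd(34, 19) = 1.
Since 1 divides 3, solutions exist.

Step 2: Find a particular solution using extended Euclidean algorithm.
We get j₀ = -15, k₀ = 27.
Check: 34*-15 + 19*27 = 3 = 3 ✓

Step 3: Write the general solution.
j = -15 + (19/1)t = -15 + 19t
k = 27 - (34/1)t = 27 - 34t
for any integer t.

j = -15 + 19t, k = 27 - 34t for integer t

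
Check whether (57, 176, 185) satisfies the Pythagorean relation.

Compute a² + b²:
57² + 176² = 3249 + 30976 = 34225
Compute c²:
185² = 34225
Since 34225 = 34225, it is a Pythagorean triple.

Yes, it is a Pythagorean triple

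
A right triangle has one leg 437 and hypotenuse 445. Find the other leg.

b² = c² - a² = 198025 - 190969 = 7056
b = 84

84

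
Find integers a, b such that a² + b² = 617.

We need to find integers a, b > 0 such that a² + b² = 617.
Trying a = 16: b² = 617 - 16² = 617 - 256 = 361
b = 19
Check: 16² + 19² = 256 + 361 = 617 ✓

617 = 16² + 19²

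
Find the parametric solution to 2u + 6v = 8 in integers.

Step 1: Compute gcd(2, 6) = 2.
Since 2 divides 8, solutions exist.

Step 2: Find a particular solution using extended Euclidean algorithm.
We get u₀ = 4, v₀ = 0.
Check: 2*4 + 6*0 = 8 = 8 ✓

Step 3: Write the general solution.
u = 4 + (6/2)t = 4 + 3t
v = 0 - (2/2)t = 0 - 1t
for any integer t.

u = 4 + 3t, v = 0 - 1t for integer t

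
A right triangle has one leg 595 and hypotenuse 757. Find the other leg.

b² = c² - a² = 573049 - 354025 = 219024
b = 468

468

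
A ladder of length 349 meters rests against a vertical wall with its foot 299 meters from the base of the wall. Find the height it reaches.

The ladder, wall, and ground form a right triangle with hypotenuse 349 and one leg 299.
By the Pythagorean theorem: h² = 349² - 299² = 121801 - 89401 = 32400
h = √32400 = 180 meters

180 meters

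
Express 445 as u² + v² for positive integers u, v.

We need to find integers u, v > 0 such that u² + v² = 445.
Trying u = 2: v² = 445 - 2² = 445 - 4 = 441
v = 21
Check: 2² + 21² = 4 + 441 = 445 ✓

445 = 2² + 21²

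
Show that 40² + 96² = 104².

Compute a² + b² = 40² + 96² = 1600 + 9216 = 10816
Compute c² = 104² = 10816
Since 10816 = 10816, confirmed.

Yes, it is a Pythagorean triple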